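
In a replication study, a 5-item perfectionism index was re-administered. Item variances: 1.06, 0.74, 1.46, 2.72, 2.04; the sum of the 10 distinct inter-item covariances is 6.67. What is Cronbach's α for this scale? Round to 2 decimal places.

α = 0.78

Σσᵢ² = 1.06 + 0.74 + 1.46 + 2.72 + 2.04 = 8.02
Sum of distinct covariances = 6.67
σ²_T = Σσᵢ² + 2·Σcov = 8.02 + 2 × 6.67 = 21.36
α = (5/4)·(1 − 8.02/21.36) = 0.78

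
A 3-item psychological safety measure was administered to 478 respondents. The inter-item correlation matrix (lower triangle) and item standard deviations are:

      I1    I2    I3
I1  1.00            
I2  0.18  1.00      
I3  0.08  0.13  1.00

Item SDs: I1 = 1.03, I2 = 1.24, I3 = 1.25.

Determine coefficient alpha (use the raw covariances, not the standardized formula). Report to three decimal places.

Σσ²ᵢ = 1.03² + 1.24² + 1.25² = 4.1610
Covariances σ_ij = r_ij · s_i · s_j:
  σ(I1,I2) = 0.18 × 1.03 × 1.24 = 0.2299
  σ(I1,I3) = 0.08 × 1.03 × 1.25 = 0.1030
  σ(I2,I3) = 0.13 × 1.24 × 1.25 = 0.2015
σ²_T = Σσ²ᵢ + 2·Σσ_ij = 4.1610 + 2 × 0.5344 = 5.2298
α = (3/2)·(1 − 4.1610/5.2298) = 0.307

α = 0.307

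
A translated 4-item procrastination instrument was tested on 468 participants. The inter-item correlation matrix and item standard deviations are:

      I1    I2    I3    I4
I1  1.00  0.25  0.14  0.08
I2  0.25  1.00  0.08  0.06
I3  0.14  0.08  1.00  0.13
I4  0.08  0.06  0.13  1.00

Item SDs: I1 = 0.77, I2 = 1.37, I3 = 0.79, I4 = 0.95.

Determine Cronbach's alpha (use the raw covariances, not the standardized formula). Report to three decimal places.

α = 0.335

Σσ²ᵢ = 0.77² + 1.37² + 0.79² + 0.95² = 3.9964
Covariances σ_ij = r_ij · s_i · s_j:
  σ(I1,I2) = 0.25 × 0.77 × 1.37 = 0.2637
  σ(I1,I3) = 0.14 × 0.77 × 0.79 = 0.0852
  σ(I1,I4) = 0.08 × 0.77 × 0.95 = 0.0585
  σ(I2,I3) = 0.08 × 1.37 × 0.79 = 0.0866
  σ(I2,I4) = 0.06 × 1.37 × 0.95 = 0.0781
  σ(I3,I4) = 0.13 × 0.79 × 0.95 = 0.0976
σ²_T = Σσ²ᵢ + 2·Σσ_ij = 3.9964 + 2 × 0.6697 = 5.3358
α = (4/3)·(1 − 3.9964/5.3358) = 0.335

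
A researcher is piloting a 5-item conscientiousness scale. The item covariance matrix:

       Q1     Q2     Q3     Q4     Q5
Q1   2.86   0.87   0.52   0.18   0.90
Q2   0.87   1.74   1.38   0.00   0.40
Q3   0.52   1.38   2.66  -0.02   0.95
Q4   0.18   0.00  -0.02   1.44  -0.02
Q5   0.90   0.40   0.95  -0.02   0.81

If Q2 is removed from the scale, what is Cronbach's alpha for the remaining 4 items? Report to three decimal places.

Cronbach's alpha = 0.523

Remaining items: Q1, Q3, Q4, Q5 (k = 4).
sum of item variances = 2.86 + 2.66 + 1.44 + 0.81 = 7.77
Var(T) = 7.77 + 2 × 2.51 = 12.79
α (item deleted) = (4/3)·(1 − 7.77/12.79) = 0.523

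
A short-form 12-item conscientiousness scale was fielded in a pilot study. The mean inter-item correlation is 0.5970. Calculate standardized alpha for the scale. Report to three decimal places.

Standardized α = k·r̄ / (1 + (k−1)·r̄) = 12 × 0.5970 / (1 + 11 × 0.5970)
  = 7.1640 / 7.5670 = 0.947

α = 0.947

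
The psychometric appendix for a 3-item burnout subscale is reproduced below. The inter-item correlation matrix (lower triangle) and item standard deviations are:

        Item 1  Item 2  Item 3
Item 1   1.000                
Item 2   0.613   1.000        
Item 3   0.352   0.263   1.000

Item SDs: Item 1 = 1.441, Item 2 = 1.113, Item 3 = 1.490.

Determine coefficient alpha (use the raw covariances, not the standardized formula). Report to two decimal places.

Σσ²ᵢ = 1.441² + 1.113² + 1.490² = 5.5354
Covariances σ_ij = r_ij · s_i · s_j:
  σ(Item 1,Item 2) = 0.613 × 1.441 × 1.113 = 0.9831
  σ(Item 1,Item 3) = 0.352 × 1.441 × 1.490 = 0.7558
  σ(Item 2,Item 3) = 0.263 × 1.113 × 1.490 = 0.4362
σ²_T = Σσ²ᵢ + 2·Σσ_ij = 5.5354 + 2 × 2.1751 = 9.8856
α = (3/2)·(1 − 5.5354/9.8856) = 0.66

α = 0.66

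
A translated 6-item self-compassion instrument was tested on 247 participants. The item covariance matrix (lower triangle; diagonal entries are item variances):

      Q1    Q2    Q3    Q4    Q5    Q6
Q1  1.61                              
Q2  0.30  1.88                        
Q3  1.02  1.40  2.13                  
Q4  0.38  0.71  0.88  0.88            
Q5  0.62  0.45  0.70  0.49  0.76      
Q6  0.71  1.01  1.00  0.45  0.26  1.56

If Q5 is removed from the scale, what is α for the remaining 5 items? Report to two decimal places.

Remaining items: Q1, Q2, Q3, Q4, Q6 (k = 5).
Σσᵢ² = 1.61 + 1.88 + 2.13 + 0.88 + 1.56 = 8.06
total variance = 8.06 + 2 × 7.86 = 23.78
α (item deleted) = (5/4)·(1 − 8.06/23.78) = 0.83

α = 0.83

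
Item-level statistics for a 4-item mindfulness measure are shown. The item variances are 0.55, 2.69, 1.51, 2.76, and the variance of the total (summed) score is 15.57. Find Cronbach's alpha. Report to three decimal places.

α = 0.690

Σσᵢ² = 0.55 + 2.69 + 1.51 + 2.76 = 7.51
α = (k/(k−1))·(1 − Σσᵢ²/total variance) = (4/3)·(1 − 7.51/15.57) = 0.690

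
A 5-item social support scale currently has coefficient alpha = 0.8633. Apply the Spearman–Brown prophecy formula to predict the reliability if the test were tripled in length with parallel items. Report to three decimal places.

Length factor m = 3
α' = m·α / (1 + (m−1)·α)
   = 3 × 0.8633 / (1 + (3 − 1) × 0.8633)
   = 2.5899 / 2.7266 = 0.950

predicted reliability = 0.950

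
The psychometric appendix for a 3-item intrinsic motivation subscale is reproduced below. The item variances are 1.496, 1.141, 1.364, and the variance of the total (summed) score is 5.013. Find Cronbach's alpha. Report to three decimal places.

Σσ²ᵢ = 1.496 + 1.141 + 1.364 = 4.001
α = (k/(k−1))·(1 − Σσ²ᵢ/σ²_total) = (3/2)·(1 − 4.001/5.013) = 0.303

α = 0.303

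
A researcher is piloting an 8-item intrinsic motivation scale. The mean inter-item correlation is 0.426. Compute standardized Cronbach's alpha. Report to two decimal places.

Standardized α = k·r̄ / (1 + (k−1)·r̄) = 8 × 0.426 / (1 + 7 × 0.426)
  = 3.4080 / 3.9820 = 0.86

α = 0.86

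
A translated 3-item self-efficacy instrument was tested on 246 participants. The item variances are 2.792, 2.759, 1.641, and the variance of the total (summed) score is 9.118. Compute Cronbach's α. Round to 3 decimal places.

ΣVar(i) = 2.792 + 2.759 + 1.641 = 7.192
α = (k/(k−1))·(1 − ΣVar(i)/σ²_T) = (3/2)·(1 − 7.192/9.118) = 0.317

Cronbach's α = 0.317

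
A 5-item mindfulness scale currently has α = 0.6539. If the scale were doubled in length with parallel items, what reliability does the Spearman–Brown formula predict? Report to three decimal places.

predicted reliability = 0.791

Length factor m = 2
α' = m·α / (1 + (m−1)·α)
   = 2 × 0.6539 / (1 + (2 − 1) × 0.6539)
   = 1.3078 / 1.6539 = 0.791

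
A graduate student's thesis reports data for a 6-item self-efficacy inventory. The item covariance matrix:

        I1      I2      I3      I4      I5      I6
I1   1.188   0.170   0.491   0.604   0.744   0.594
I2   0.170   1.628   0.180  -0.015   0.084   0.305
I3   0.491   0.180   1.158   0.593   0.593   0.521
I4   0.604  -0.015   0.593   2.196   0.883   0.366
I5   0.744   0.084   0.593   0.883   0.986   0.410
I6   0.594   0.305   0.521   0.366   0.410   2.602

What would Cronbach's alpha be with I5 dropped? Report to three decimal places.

α = 0.581

Remaining items: I1, I2, I3, I4, I6 (k = 5).
ΣVar(i) = 1.188 + 1.628 + 1.158 + 2.196 + 2.602 = 8.772
total variance = 8.772 + 2 × 3.809 = 16.390
α (item deleted) = (5/4)·(1 − 8.772/16.390) = 0.581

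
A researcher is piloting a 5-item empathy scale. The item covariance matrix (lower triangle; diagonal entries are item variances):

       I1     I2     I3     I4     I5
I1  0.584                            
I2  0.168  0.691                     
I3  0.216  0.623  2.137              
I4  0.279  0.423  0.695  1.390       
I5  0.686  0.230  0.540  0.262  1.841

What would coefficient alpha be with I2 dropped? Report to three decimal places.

Remaining items: I1, I3, I4, I5 (k = 4).
ΣVar(i) = 0.584 + 2.137 + 1.390 + 1.841 = 5.952
Var(T) = 5.952 + 2 × 2.678 = 11.308
α (item deleted) = (4/3)·(1 − 5.952/11.308) = 0.632

coefficient alpha = 0.632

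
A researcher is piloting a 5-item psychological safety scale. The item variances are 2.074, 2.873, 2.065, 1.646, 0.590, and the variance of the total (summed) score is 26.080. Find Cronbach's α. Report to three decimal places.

ΣVar(i) = 2.074 + 2.873 + 2.065 + 1.646 + 0.590 = 9.248
α = (k/(k−1))·(1 − ΣVar(i)/σ²_T) = (5/4)·(1 − 9.248/26.080) = 0.807

α = 0.807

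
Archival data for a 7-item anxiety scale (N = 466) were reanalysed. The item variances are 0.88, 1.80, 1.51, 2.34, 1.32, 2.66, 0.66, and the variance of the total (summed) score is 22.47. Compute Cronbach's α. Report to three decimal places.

Cronbach's α = 0.587

Σσ²ᵢ = 0.88 + 1.80 + 1.51 + 2.34 + 1.32 + 2.66 + 0.66 = 11.17
α = (k/(k−1))·(1 − Σσ²ᵢ/σ²_T) = (7/6)·(1 − 11.17/22.47) = 0.587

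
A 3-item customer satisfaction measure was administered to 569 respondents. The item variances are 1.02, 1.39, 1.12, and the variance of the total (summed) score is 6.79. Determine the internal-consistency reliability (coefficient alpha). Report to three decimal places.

Σσ²ᵢ = 1.02 + 1.39 + 1.12 = 3.53
α = (k/(k−1))·(1 − Σσ²ᵢ/σ²_total) = (3/2)·(1 − 3.53/6.79) = 0.720

coefficient alpha = 0.720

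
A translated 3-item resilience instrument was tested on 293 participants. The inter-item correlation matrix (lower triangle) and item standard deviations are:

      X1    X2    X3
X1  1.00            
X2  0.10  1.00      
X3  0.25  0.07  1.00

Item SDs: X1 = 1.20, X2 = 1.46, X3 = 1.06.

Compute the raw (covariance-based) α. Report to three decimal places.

α = 0.306

Σσ²ᵢ = 1.20² + 1.46² + 1.06² = 4.6952
Covariances σ_ij = r_ij · s_i · s_j:
  σ(X1,X2) = 0.10 × 1.20 × 1.46 = 0.1752
  σ(X1,X3) = 0.25 × 1.20 × 1.06 = 0.3180
  σ(X2,X3) = 0.07 × 1.46 × 1.06 = 0.1083
σ²_T = Σσ²ᵢ + 2·Σσ_ij = 4.6952 + 2 × 0.6015 = 5.8982
α = (3/2)·(1 − 4.6952/5.8982) = 0.306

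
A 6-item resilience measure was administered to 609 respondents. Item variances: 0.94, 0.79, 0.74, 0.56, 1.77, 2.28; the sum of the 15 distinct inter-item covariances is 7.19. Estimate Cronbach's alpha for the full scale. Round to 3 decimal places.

α = 0.804

ΣVar(i) = 0.94 + 0.79 + 0.74 + 0.56 + 1.77 + 2.28 = 7.08
Sum of distinct covariances = 7.19
Var(T) = ΣVar(i) + 2·Σcov = 7.08 + 2 × 7.19 = 21.46
α = (6/5)·(1 − 7.08/21.46) = 0.804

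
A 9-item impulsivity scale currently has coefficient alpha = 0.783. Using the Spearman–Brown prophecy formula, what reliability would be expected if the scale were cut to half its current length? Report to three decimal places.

predicted reliability = 0.643

Length factor m = 1/2
α' = m·α / (1 − (1−m)·α)
   = 1/2 × 0.783 / (1 − (1 − 1/2) × 0.783)
   = 0.3915 / 0.6085 = 0.643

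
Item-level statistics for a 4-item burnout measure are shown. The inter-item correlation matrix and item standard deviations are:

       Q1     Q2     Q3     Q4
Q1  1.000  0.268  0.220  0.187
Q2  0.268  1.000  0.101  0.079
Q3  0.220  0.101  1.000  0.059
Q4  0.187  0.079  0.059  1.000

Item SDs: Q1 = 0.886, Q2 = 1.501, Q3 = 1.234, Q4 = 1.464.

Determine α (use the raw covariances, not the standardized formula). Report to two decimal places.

α = 0.37

Σσ²ᵢ = 0.886² + 1.501² + 1.234² + 1.464² = 6.7040
Covariances σ_ij = r_ij · s_i · s_j:
  σ(Q1,Q2) = 0.268 × 0.886 × 1.501 = 0.3564
  σ(Q1,Q3) = 0.220 × 0.886 × 1.234 = 0.2405
  σ(Q1,Q4) = 0.187 × 0.886 × 1.464 = 0.2426
  σ(Q2,Q3) = 0.101 × 1.501 × 1.234 = 0.1871
  σ(Q2,Q4) = 0.079 × 1.501 × 1.464 = 0.1736
  σ(Q3,Q4) = 0.059 × 1.234 × 1.464 = 0.1066
σ²_T = Σσ²ᵢ + 2·Σσ_ij = 6.7040 + 2 × 1.3068 = 9.3176
α = (4/3)·(1 − 6.7040/9.3176) = 0.37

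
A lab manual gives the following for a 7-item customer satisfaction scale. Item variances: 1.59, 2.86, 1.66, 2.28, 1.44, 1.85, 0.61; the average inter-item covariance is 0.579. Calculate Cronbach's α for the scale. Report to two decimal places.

Cronbach's α = 0.77

Σσᵢ² = 1.59 + 2.86 + 1.66 + 2.28 + 1.44 + 1.85 + 0.61 = 12.29
Sum of the 21 distinct covariances = 21 × 0.579 = 12.159
σ²_total = Σσᵢ² + 2·Σcov = 12.29 + 2 × 12.159 = 36.608
α = (7/6)·(1 − 12.29/36.608) = 0.77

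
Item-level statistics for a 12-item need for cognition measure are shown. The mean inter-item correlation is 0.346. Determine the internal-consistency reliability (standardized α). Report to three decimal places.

α = 0.864

Standardized α = k·r̄ / (1 + (k−1)·r̄) = 12 × 0.346 / (1 + 11 × 0.346)
  = 4.1520 / 4.8060 = 0.864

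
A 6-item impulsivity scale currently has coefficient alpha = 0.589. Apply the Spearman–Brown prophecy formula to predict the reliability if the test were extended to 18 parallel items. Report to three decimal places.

Length factor m = 18/6 = 3.0000
α' = m·α / (1 + (m−1)·α)
   = 18/6 × 0.589 / (1 + (18/6 − 1) × 0.589)
   = 1.7670 / 2.1780 = 0.811

predicted reliability = 0.811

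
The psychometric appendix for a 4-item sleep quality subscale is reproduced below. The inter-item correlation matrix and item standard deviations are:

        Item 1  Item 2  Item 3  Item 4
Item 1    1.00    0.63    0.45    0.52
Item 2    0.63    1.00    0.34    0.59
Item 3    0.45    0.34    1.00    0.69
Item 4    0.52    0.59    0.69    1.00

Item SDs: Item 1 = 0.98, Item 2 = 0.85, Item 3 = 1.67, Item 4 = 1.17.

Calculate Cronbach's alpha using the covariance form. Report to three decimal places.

Cronbach's alpha = 0.792

Σσ²ᵢ = 0.98² + 0.85² + 1.67² + 1.17² = 5.8407
Covariances σ_ij = r_ij · s_i · s_j:
  σ(Item 1,Item 2) = 0.63 × 0.98 × 0.85 = 0.5248
  σ(Item 1,Item 3) = 0.45 × 0.98 × 1.67 = 0.7365
  σ(Item 1,Item 4) = 0.52 × 0.98 × 1.17 = 0.5962
  σ(Item 2,Item 3) = 0.34 × 0.85 × 1.67 = 0.4826
  σ(Item 2,Item 4) = 0.59 × 0.85 × 1.17 = 0.5868
  σ(Item 3,Item 4) = 0.69 × 1.67 × 1.17 = 1.3482
σ²_T = Σσ²ᵢ + 2·Σσ_ij = 5.8407 + 2 × 4.2751 = 14.3909
α = (4/3)·(1 − 5.8407/14.3909) = 0.792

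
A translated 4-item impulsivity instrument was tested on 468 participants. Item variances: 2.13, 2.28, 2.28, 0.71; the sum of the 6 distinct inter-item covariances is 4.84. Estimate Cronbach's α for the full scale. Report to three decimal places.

Σσ²ᵢ = 2.13 + 2.28 + 2.28 + 0.71 = 7.40
Sum of distinct covariances = 4.84
σ²_total = Σσ²ᵢ + 2·Σcov = 7.40 + 2 × 4.84 = 17.08
α = (4/3)·(1 − 7.40/17.08) = 0.756

α = 0.756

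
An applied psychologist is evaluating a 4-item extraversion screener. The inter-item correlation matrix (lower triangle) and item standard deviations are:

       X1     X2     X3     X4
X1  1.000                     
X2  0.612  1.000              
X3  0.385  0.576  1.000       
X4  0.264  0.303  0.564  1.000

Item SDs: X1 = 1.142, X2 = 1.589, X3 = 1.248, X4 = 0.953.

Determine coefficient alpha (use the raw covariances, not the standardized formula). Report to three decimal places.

Σσ²ᵢ = 1.142² + 1.589² + 1.248² + 0.953² = 6.2948
Covariances σ_ij = r_ij · s_i · s_j:
  σ(X1,X2) = 0.612 × 1.142 × 1.589 = 1.1106
  σ(X1,X3) = 0.385 × 1.142 × 1.248 = 0.5487
  σ(X1,X4) = 0.264 × 1.142 × 0.953 = 0.2873
  σ(X2,X3) = 0.576 × 1.589 × 1.248 = 1.1422
  σ(X2,X4) = 0.303 × 1.589 × 0.953 = 0.4588
  σ(X3,X4) = 0.564 × 1.248 × 0.953 = 0.6708
σ²_T = Σσ²ᵢ + 2·Σσ_ij = 6.2948 + 2 × 4.2184 = 14.7316
α = (4/3)·(1 − 6.2948/14.7316) = 0.764

α = 0.764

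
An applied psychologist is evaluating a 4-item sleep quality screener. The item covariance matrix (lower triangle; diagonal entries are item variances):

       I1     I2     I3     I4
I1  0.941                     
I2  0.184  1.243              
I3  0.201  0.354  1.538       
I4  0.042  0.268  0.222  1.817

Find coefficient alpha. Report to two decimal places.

α = 0.42

Σσᵢ² = 0.941 + 1.243 + 1.538 + 1.817 = 5.539
Sum of the distinct covariances = 1.271
Var(T) = 5.539 + 2 × 1.271 = 8.081
α = (k/(k−1))·(1 − Σσᵢ²/Var(T)) = (4/3)·(1 − 5.539/8.081) = 0.42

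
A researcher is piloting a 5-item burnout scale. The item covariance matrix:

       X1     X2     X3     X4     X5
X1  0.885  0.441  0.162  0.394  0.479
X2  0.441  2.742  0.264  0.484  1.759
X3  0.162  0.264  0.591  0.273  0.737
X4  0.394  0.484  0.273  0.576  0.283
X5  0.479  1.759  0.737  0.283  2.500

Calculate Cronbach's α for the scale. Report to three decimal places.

Σσᵢ² = 0.885 + 2.742 + 0.591 + 0.576 + 2.500 = 7.294
Σ_{i<j} σ_ij = 5.276
σ²_total = 7.294 + 2 × 5.276 = 17.846
α = (k/(k−1))·(1 − Σσᵢ²/σ²_total) = (5/4)·(1 − 7.294/17.846) = 0.739

α = 0.739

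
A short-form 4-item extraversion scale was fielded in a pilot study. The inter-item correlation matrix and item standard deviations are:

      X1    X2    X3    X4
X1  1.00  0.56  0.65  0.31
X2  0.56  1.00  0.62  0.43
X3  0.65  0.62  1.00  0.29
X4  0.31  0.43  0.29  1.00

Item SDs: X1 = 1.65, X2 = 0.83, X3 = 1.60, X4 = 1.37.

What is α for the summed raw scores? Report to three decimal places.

α = 0.756

Σσ²ᵢ = 1.65² + 0.83² + 1.60² + 1.37² = 7.8483
Covariances σ_ij = r_ij · s_i · s_j:
  σ(X1,X2) = 0.56 × 1.65 × 0.83 = 0.7669
  σ(X1,X3) = 0.65 × 1.65 × 1.60 = 1.7160
  σ(X1,X4) = 0.31 × 1.65 × 1.37 = 0.7008
  σ(X2,X3) = 0.62 × 0.83 × 1.60 = 0.8234
  σ(X2,X4) = 0.43 × 0.83 × 1.37 = 0.4890
  σ(X3,X4) = 0.29 × 1.60 × 1.37 = 0.6357
σ²_T = Σσ²ᵢ + 2·Σσ_ij = 7.8483 + 2 × 5.1318 = 18.1119
α = (4/3)·(1 − 7.8483/18.1119) = 0.756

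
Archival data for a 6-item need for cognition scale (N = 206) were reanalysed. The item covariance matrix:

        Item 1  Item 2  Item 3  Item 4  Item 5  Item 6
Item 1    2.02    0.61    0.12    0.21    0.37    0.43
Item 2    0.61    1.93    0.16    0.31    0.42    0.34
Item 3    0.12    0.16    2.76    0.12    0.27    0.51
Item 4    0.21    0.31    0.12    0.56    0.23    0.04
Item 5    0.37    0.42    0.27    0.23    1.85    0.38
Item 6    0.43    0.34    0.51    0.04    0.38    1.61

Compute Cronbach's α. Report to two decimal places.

Σσᵢ² = 2.02 + 1.93 + 2.76 + 0.56 + 1.85 + 1.61 = 10.73
Sum of off-diagonal covariances = 4.52
σ²_total = 10.73 + 2 × 4.52 = 19.77
α = (k/(k−1))·(1 − Σσᵢ²/σ²_total) = (6/5)·(1 − 10.73/19.77) = 0.55

α = 0.55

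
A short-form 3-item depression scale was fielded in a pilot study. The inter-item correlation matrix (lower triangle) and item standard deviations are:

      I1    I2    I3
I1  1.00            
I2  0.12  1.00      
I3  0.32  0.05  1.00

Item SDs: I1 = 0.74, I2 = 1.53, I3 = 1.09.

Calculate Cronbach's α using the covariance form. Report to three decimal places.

Σσ²ᵢ = 0.74² + 1.53² + 1.09² = 4.0766
Covariances σ_ij = r_ij · s_i · s_j:
  σ(I1,I2) = 0.12 × 0.74 × 1.53 = 0.1359
  σ(I1,I3) = 0.32 × 0.74 × 1.09 = 0.2581
  σ(I2,I3) = 0.05 × 1.53 × 1.09 = 0.0834
σ²_T = Σσ²ᵢ + 2·Σσ_ij = 4.0766 + 2 × 0.4774 = 5.0314
α = (3/2)·(1 − 4.0766/5.0314) = 0.285

α = 0.285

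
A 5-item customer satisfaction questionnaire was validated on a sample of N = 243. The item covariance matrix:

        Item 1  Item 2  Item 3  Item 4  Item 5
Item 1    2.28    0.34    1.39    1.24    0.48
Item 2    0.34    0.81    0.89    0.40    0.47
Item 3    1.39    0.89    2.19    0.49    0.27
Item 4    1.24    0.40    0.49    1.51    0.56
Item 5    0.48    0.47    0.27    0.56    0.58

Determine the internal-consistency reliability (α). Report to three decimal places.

α = 0.799

Σσᵢ² = 2.28 + 0.81 + 2.19 + 1.51 + 0.58 = 7.37
Σ_{i<j} σ_ij = 6.53
σ²_total = 7.37 + 2 × 6.53 = 20.43
α = (k/(k−1))·(1 − Σσᵢ²/σ²_total) = (5/4)·(1 − 7.37/20.43) = 0.799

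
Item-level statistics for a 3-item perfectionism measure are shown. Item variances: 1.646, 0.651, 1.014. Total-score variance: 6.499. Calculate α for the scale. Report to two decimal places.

Σσ²ᵢ = 1.646 + 0.651 + 1.014 = 3.311
α = (k/(k−1))·(1 − Σσ²ᵢ/σ²_total) = (3/2)·(1 − 3.311/6.499) = 0.74

α = 0.74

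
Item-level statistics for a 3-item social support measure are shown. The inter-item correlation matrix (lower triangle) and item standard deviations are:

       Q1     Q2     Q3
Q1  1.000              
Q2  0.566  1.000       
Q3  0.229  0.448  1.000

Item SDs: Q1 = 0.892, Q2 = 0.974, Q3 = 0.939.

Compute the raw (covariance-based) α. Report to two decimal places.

α = 0.68

Σσ²ᵢ = 0.892² + 0.974² + 0.939² = 2.6261
Covariances σ_ij = r_ij · s_i · s_j:
  σ(Q1,Q2) = 0.566 × 0.892 × 0.974 = 0.4917
  σ(Q1,Q3) = 0.229 × 0.892 × 0.939 = 0.1918
  σ(Q2,Q3) = 0.448 × 0.974 × 0.939 = 0.4097
σ²_T = Σσ²ᵢ + 2·Σσ_ij = 2.6261 + 2 × 1.0932 = 4.8125
α = (3/2)·(1 − 2.6261/4.8125) = 0.68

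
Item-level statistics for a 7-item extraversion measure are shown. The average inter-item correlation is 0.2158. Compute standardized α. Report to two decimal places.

Standardized α = k·r̄ / (1 + (k−1)·r̄) = 7 × 0.2158 / (1 + 6 × 0.2158)
  = 1.5106 / 2.2948 = 0.66

standardized α = 0.66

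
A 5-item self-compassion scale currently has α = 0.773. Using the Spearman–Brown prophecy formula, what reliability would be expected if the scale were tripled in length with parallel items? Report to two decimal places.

predicted reliability = 0.91

Length factor m = 3
α' = m·α / (1 + (m−1)·α)
   = 3 × 0.773 / (1 + (3 − 1) × 0.773)
   = 2.3190 / 2.5460 = 0.91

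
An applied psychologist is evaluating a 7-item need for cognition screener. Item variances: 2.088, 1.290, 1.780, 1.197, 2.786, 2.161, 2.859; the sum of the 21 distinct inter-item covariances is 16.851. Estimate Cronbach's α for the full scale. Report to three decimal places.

Σσ²ᵢ = 2.088 + 1.290 + 1.780 + 1.197 + 2.786 + 2.161 + 2.859 = 14.161
Sum of distinct covariances = 16.851
Var(T) = Σσ²ᵢ + 2·Σcov = 14.161 + 2 × 16.851 = 47.863
α = (7/6)·(1 − 14.161/47.863) = 0.821

α = 0.821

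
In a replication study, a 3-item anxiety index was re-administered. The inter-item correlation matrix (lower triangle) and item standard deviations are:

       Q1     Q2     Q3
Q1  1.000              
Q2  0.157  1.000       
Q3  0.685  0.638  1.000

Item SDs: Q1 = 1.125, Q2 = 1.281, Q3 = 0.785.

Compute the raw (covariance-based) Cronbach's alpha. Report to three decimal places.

Cronbach's alpha = 0.683

Σσ²ᵢ = 1.125² + 1.281² + 0.785² = 3.5228
Covariances σ_ij = r_ij · s_i · s_j:
  σ(Q1,Q2) = 0.157 × 1.125 × 1.281 = 0.2263
  σ(Q1,Q3) = 0.685 × 1.125 × 0.785 = 0.6049
  σ(Q2,Q3) = 0.638 × 1.281 × 0.785 = 0.6416
σ²_T = Σσ²ᵢ + 2·Σσ_ij = 3.5228 + 2 × 1.4728 = 6.4684
α = (3/2)·(1 − 3.5228/6.4684) = 0.683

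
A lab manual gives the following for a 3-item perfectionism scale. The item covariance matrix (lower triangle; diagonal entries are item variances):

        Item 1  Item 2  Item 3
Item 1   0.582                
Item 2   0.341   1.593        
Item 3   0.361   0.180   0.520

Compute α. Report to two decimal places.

ΣVar(i) = 0.582 + 1.593 + 0.520 = 2.695
Σ_{i<j} σ_ij = 0.882
σ²_total = 2.695 + 2 × 0.882 = 4.459
α = (k/(k−1))·(1 − ΣVar(i)/σ²_total) = (3/2)·(1 − 2.695/4.459) = 0.59

α = 0.59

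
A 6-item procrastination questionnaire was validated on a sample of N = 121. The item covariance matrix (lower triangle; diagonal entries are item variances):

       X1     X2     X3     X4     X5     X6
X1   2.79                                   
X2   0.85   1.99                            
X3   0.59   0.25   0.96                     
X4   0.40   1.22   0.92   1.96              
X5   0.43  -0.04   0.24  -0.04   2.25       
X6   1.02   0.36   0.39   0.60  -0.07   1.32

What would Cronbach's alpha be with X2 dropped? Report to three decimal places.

α = 0.614

Remaining items: X1, X3, X4, X5, X6 (k = 5).
Σσᵢ² = 2.79 + 0.96 + 1.96 + 2.25 + 1.32 = 9.28
σ²_T = 9.28 + 2 × 4.48 = 18.24
α (item deleted) = (5/4)·(1 − 9.28/18.24) = 0.614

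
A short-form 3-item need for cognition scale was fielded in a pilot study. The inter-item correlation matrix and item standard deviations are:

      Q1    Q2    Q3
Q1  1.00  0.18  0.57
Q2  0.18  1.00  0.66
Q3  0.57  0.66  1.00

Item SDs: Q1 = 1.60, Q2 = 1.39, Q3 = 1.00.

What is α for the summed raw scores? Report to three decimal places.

Σσ²ᵢ = 1.60² + 1.39² + 1.00² = 5.4921
Covariances σ_ij = r_ij · s_i · s_j:
  σ(Q1,Q2) = 0.18 × 1.60 × 1.39 = 0.4003
  σ(Q1,Q3) = 0.57 × 1.60 × 1.00 = 0.9120
  σ(Q2,Q3) = 0.66 × 1.39 × 1.00 = 0.9174
σ²_T = Σσ²ᵢ + 2·Σσ_ij = 5.4921 + 2 × 2.2297 = 9.9515
α = (3/2)·(1 − 5.4921/9.9515) = 0.672

α = 0.672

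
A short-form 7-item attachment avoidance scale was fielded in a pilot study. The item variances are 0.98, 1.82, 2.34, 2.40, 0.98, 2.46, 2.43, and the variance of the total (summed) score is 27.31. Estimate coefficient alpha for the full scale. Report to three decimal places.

α = 0.594

ΣVar(i) = 0.98 + 1.82 + 2.34 + 2.40 + 0.98 + 2.46 + 2.43 = 13.41
α = (k/(k−1))·(1 − ΣVar(i)/σ²_total) = (7/6)·(1 − 13.41/27.31) = 0.594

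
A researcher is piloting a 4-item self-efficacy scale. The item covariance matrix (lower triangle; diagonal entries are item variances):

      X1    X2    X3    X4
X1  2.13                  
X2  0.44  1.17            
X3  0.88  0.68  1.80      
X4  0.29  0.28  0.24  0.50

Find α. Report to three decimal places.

Σσ²ᵢ = 2.13 + 1.17 + 1.80 + 0.50 = 5.60
Sum of the distinct covariances = 2.81
Var(T) = 5.60 + 2 × 2.81 = 11.22
α = (k/(k−1))·(1 − Σσ²ᵢ/Var(T)) = (4/3)·(1 − 5.60/11.22) = 0.668

α = 0.668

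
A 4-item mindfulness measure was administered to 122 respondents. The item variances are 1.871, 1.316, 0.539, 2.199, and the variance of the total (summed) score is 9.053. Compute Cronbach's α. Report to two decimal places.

Cronbach's α = 0.46

sum of item variances = 1.871 + 1.316 + 0.539 + 2.199 = 5.925
α = (k/(k−1))·(1 − sum of item variances/Var(T)) = (4/3)·(1 − 5.925/9.053) = 0.46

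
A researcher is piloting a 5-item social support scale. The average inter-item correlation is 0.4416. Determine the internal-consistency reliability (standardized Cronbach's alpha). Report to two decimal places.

α = 0.80

Standardized α = k·r̄ / (1 + (k−1)·r̄) = 5 × 0.4416 / (1 + 4 × 0.4416)
  = 2.2080 / 2.7664 = 0.80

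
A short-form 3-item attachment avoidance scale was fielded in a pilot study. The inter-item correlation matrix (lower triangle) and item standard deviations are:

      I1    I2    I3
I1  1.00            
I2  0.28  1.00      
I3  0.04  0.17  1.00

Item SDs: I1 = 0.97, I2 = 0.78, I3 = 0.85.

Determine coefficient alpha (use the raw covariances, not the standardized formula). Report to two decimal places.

Σσ²ᵢ = 0.97² + 0.78² + 0.85² = 2.2718
Covariances σ_ij = r_ij · s_i · s_j:
  σ(I1,I2) = 0.28 × 0.97 × 0.78 = 0.2118
  σ(I1,I3) = 0.04 × 0.97 × 0.85 = 0.0330
  σ(I2,I3) = 0.17 × 0.78 × 0.85 = 0.1127
σ²_T = Σσ²ᵢ + 2·Σσ_ij = 2.2718 + 2 × 0.3575 = 2.9868
α = (3/2)·(1 − 2.2718/2.9868) = 0.36

α = 0.36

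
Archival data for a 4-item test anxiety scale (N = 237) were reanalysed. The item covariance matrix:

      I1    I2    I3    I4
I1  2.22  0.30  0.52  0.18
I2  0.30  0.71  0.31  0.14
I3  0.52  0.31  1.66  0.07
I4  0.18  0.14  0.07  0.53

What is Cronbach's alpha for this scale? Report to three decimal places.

sum of item variances = 2.22 + 0.71 + 1.66 + 0.53 = 5.12
Σ_{i<j} σ_ij = 1.52
total variance = 5.12 + 2 × 1.52 = 8.16
α = (k/(k−1))·(1 − sum of item variances/total variance) = (4/3)·(1 − 5.12/8.16) = 0.497

Cronbach's alpha = 0.497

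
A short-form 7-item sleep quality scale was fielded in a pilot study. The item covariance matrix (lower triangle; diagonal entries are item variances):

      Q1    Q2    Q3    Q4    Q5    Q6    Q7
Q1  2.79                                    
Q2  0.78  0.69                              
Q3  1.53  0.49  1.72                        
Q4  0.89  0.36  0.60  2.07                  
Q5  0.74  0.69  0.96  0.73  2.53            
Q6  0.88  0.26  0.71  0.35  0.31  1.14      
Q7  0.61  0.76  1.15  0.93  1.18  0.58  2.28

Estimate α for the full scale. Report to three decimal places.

α = 0.818

Σσᵢ² = 2.79 + 0.69 + 1.72 + 2.07 + 2.53 + 1.14 + 2.28 = 13.22
Sum of the distinct covariances = 15.49
σ²_T = 13.22 + 2 × 15.49 = 44.20
α = (k/(k−1))·(1 − Σσᵢ²/σ²_T) = (7/6)·(1 − 13.22/44.20) = 0.818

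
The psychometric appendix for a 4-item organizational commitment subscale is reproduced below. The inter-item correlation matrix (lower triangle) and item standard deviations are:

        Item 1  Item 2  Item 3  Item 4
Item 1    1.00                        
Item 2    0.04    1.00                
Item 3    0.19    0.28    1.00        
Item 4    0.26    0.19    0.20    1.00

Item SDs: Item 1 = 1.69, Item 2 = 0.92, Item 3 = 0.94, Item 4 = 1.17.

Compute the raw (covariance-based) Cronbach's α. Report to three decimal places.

Σσ²ᵢ = 1.69² + 0.92² + 0.94² + 1.17² = 5.9550
Covariances σ_ij = r_ij · s_i · s_j:
  σ(Item 1,Item 2) = 0.04 × 1.69 × 0.92 = 0.0622
  σ(Item 1,Item 3) = 0.19 × 1.69 × 0.94 = 0.3018
  σ(Item 1,Item 4) = 0.26 × 1.69 × 1.17 = 0.5141
  σ(Item 2,Item 3) = 0.28 × 0.92 × 0.94 = 0.2421
  σ(Item 2,Item 4) = 0.19 × 0.92 × 1.17 = 0.2045
  σ(Item 3,Item 4) = 0.20 × 0.94 × 1.17 = 0.2200
σ²_T = Σσ²ᵢ + 2·Σσ_ij = 5.9550 + 2 × 1.5447 = 9.0444
α = (4/3)·(1 − 5.9550/9.0444) = 0.455

Cronbach's α = 0.455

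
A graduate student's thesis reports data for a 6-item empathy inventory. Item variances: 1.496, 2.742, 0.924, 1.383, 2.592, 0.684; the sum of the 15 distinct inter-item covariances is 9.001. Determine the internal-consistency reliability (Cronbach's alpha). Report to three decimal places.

ΣVar(i) = 1.496 + 2.742 + 0.924 + 1.383 + 2.592 + 0.684 = 9.821
Sum of distinct covariances = 9.001
σ²_total = ΣVar(i) + 2·Σcov = 9.821 + 2 × 9.001 = 27.823
α = (6/5)·(1 − 9.821/27.823) = 0.776

α = 0.776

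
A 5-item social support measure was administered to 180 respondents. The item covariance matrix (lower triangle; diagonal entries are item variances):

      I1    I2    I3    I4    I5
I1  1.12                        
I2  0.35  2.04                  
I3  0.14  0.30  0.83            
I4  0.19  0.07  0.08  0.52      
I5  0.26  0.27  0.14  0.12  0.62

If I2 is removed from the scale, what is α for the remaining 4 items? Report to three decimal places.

α = 0.501

Remaining items: I1, I3, I4, I5 (k = 4).
Σσᵢ² = 1.12 + 0.83 + 0.52 + 0.62 = 3.09
σ²_T = 3.09 + 2 × 0.93 = 4.95
α (item deleted) = (4/3)·(1 − 3.09/4.95) = 0.501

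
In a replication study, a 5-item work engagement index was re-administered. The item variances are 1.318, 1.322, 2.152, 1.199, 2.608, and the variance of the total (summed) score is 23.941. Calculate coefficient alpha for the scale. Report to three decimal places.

sum of item variances = 1.318 + 1.322 + 2.152 + 1.199 + 2.608 = 8.599
α = (k/(k−1))·(1 − sum of item variances/Var(T)) = (5/4)·(1 − 8.599/23.941) = 0.801

coefficient alpha = 0.801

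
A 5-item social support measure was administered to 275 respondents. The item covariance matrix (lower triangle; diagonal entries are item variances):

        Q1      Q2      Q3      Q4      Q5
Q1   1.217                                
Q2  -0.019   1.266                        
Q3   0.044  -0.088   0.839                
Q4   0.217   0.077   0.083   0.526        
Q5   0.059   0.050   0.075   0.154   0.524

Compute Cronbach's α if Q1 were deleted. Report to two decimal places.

Remaining items: Q2, Q3, Q4, Q5 (k = 4).
sum of item variances = 1.266 + 0.839 + 0.526 + 0.524 = 3.155
Var(T) = 3.155 + 2 × 0.351 = 3.857
α (item deleted) = (4/3)·(1 − 3.155/3.857) = 0.24

Cronbach's α = 0.24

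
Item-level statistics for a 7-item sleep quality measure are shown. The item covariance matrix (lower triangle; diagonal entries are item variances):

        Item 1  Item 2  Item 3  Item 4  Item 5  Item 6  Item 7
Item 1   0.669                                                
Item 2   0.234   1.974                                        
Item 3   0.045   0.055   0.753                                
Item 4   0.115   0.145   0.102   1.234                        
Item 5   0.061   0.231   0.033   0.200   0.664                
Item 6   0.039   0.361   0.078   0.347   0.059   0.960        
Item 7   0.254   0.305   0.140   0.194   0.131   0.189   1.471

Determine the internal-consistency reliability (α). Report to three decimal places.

α = 0.539

ΣVar(i) = 0.669 + 1.974 + 0.753 + 1.234 + 0.664 + 0.960 + 1.471 = 7.725
Sum of the distinct covariances = 3.318
total variance = 7.725 + 2 × 3.318 = 14.361
α = (k/(k−1))·(1 − ΣVar(i)/total variance) = (7/6)·(1 − 7.725/14.361) = 0.539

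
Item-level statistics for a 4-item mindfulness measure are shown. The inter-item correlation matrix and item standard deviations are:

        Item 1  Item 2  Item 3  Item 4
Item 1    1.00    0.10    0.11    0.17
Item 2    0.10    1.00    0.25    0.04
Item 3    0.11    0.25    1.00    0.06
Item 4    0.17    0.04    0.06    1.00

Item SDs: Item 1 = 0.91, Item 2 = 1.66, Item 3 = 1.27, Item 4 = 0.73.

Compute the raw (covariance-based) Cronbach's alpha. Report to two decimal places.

Σσ²ᵢ = 0.91² + 1.66² + 1.27² + 0.73² = 5.7295
Covariances σ_ij = r_ij · s_i · s_j:
  σ(Item 1,Item 2) = 0.10 × 0.91 × 1.66 = 0.1511
  σ(Item 1,Item 3) = 0.11 × 0.91 × 1.27 = 0.1271
  σ(Item 1,Item 4) = 0.17 × 0.91 × 0.73 = 0.1129
  σ(Item 2,Item 3) = 0.25 × 1.66 × 1.27 = 0.5271
  σ(Item 2,Item 4) = 0.04 × 1.66 × 0.73 = 0.0485
  σ(Item 3,Item 4) = 0.06 × 1.27 × 0.73 = 0.0556
σ²_T = Σσ²ᵢ + 2·Σσ_ij = 5.7295 + 2 × 1.0223 = 7.7741
α = (4/3)·(1 − 5.7295/7.7741) = 0.35

α = 0.35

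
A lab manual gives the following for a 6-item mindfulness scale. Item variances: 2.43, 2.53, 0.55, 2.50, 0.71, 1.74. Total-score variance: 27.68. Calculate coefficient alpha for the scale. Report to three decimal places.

Σσᵢ² = 2.43 + 2.53 + 0.55 + 2.50 + 0.71 + 1.74 = 10.46
α = (k/(k−1))·(1 − Σσᵢ²/σ²_T) = (6/5)·(1 − 10.46/27.68) = 0.747

coefficient alpha = 0.747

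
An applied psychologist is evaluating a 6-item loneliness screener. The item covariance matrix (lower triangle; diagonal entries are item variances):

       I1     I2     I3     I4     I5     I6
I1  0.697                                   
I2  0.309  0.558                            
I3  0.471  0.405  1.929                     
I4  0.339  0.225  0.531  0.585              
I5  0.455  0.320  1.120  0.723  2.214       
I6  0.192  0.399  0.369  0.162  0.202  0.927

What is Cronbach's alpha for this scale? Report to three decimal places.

Σσᵢ² = 0.697 + 0.558 + 1.929 + 0.585 + 2.214 + 0.927 = 6.910
Sum of the distinct covariances = 6.222
total variance = 6.910 + 2 × 6.222 = 19.354
α = (k/(k−1))·(1 − Σσᵢ²/total variance) = (6/5)·(1 − 6.910/19.354) = 0.772

α = 0.772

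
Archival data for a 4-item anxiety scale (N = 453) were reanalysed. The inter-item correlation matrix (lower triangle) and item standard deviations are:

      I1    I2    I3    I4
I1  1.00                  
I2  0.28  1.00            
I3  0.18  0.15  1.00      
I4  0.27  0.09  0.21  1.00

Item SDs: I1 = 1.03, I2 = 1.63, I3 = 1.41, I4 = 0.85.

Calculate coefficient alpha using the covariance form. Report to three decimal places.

coefficient alpha = 0.459

Σσ²ᵢ = 1.03² + 1.63² + 1.41² + 0.85² = 6.4284
Covariances σ_ij = r_ij · s_i · s_j:
  σ(I1,I2) = 0.28 × 1.03 × 1.63 = 0.4701
  σ(I1,I3) = 0.18 × 1.03 × 1.41 = 0.2614
  σ(I1,I4) = 0.27 × 1.03 × 0.85 = 0.2364
  σ(I2,I3) = 0.15 × 1.63 × 1.41 = 0.3447
  σ(I2,I4) = 0.09 × 1.63 × 0.85 = 0.1247
  σ(I3,I4) = 0.21 × 1.41 × 0.85 = 0.2517
σ²_T = Σσ²ᵢ + 2·Σσ_ij = 6.4284 + 2 × 1.6890 = 9.8064
α = (4/3)·(1 − 6.4284/9.8064) = 0.459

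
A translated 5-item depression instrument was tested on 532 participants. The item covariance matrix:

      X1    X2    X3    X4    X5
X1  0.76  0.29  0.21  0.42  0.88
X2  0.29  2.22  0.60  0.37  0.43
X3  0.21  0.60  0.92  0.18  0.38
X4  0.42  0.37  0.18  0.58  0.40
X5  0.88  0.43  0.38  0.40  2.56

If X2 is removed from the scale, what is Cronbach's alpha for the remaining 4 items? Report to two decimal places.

Remaining items: X1, X3, X4, X5 (k = 4).
Σσ²ᵢ = 0.76 + 0.92 + 0.58 + 2.56 = 4.82
σ²_total = 4.82 + 2 × 2.47 = 9.76
α (item deleted) = (4/3)·(1 − 4.82/9.76) = 0.67

Cronbach's alpha = 0.67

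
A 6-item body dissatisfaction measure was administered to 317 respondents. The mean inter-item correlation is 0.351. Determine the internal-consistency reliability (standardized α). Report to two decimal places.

Standardized α = k·r̄ / (1 + (k−1)·r̄) = 6 × 0.351 / (1 + 5 × 0.351)
  = 2.1060 / 2.7550 = 0.76

standardized α = 0.76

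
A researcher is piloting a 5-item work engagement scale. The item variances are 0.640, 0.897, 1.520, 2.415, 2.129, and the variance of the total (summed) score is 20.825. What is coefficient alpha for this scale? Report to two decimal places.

Σσᵢ² = 0.640 + 0.897 + 1.520 + 2.415 + 2.129 = 7.601
α = (k/(k−1))·(1 − Σσᵢ²/total variance) = (5/4)·(1 − 7.601/20.825) = 0.79

α = 0.79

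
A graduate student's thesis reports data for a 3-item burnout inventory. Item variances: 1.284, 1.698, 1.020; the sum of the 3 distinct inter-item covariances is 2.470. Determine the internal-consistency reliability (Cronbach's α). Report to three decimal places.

α = 0.829

Σσ²ᵢ = 1.284 + 1.698 + 1.020 = 4.002
Sum of distinct covariances = 2.470
σ²_T = Σσ²ᵢ + 2·Σcov = 4.002 + 2 × 2.470 = 8.942
α = (3/2)·(1 − 4.002/8.942) = 0.829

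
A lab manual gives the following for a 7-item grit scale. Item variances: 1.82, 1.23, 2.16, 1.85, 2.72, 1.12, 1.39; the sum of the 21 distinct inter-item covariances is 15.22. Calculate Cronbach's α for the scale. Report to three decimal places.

sum of item variances = 1.82 + 1.23 + 2.16 + 1.85 + 2.72 + 1.12 + 1.39 = 12.29
Sum of distinct covariances = 15.22
σ²_T = sum of item variances + 2·Σcov = 12.29 + 2 × 15.22 = 42.73
α = (7/6)·(1 − 12.29/42.73) = 0.831

Cronbach's α = 0.831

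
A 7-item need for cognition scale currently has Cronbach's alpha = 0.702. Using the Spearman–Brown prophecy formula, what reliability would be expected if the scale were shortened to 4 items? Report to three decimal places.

Length factor m = 4/7 = 0.5714
α' = m·α / (1 − (1−m)·α)
   = 4/7 × 0.702 / (1 − (1 − 4/7) × 0.702)
   = 0.4011 / 0.6991 = 0.574

predicted reliability = 0.574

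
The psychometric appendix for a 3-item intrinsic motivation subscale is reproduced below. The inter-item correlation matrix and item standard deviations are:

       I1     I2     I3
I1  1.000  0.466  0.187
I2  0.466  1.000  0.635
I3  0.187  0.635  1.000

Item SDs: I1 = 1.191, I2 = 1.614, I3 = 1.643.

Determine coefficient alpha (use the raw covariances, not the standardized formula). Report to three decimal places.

coefficient alpha = 0.701

Σσ²ᵢ = 1.191² + 1.614² + 1.643² = 6.7229
Covariances σ_ij = r_ij · s_i · s_j:
  σ(I1,I2) = 0.466 × 1.191 × 1.614 = 0.8958
  σ(I1,I3) = 0.187 × 1.191 × 1.643 = 0.3659
  σ(I2,I3) = 0.635 × 1.614 × 1.643 = 1.6839
σ²_T = Σσ²ᵢ + 2·Σσ_ij = 6.7229 + 2 × 2.9456 = 12.6141
α = (3/2)·(1 − 6.7229/12.6141) = 0.701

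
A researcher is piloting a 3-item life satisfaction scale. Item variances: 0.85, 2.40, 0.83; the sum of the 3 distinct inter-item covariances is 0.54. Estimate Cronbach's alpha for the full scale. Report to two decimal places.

α = 0.31

ΣVar(i) = 0.85 + 2.40 + 0.83 = 4.08
Sum of distinct covariances = 0.54
σ²_T = ΣVar(i) + 2·Σcov = 4.08 + 2 × 0.54 = 5.16
α = (3/2)·(1 − 4.08/5.16) = 0.31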